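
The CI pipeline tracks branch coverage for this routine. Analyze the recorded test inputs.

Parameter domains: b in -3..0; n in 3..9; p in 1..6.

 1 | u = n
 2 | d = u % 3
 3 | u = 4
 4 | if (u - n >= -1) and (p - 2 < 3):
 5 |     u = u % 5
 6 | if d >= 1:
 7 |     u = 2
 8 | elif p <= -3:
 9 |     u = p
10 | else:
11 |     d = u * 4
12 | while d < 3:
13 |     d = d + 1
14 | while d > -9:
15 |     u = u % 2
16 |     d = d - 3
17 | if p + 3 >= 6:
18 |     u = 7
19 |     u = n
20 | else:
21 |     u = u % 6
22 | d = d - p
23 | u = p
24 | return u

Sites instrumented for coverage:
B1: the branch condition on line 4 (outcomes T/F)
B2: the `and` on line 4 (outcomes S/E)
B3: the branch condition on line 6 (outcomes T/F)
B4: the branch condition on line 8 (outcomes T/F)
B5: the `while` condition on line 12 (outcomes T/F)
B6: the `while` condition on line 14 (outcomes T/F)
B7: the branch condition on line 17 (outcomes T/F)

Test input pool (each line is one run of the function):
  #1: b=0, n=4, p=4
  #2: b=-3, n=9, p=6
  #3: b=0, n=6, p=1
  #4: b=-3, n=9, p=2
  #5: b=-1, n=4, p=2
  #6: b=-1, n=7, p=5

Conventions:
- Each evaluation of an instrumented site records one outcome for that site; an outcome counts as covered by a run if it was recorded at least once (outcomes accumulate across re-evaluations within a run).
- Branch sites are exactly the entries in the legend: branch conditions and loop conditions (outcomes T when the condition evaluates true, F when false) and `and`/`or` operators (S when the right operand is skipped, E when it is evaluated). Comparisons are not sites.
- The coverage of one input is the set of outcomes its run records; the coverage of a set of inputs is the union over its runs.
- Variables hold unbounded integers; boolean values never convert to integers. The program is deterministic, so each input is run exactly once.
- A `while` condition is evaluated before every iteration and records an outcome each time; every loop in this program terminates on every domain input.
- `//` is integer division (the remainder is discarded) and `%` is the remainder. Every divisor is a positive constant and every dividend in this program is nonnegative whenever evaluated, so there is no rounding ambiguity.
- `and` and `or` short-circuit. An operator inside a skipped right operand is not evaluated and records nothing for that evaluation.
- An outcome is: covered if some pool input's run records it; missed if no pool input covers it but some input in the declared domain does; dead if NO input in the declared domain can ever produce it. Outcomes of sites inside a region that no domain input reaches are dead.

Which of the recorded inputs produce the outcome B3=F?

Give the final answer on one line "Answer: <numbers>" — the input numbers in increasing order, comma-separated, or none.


input #1 (b=0, n=4, p=4): never hits B3=F
input #2 (b=-3, n=9, p=6): hits B3=F
input #3 (b=0, n=6, p=1): hits B3=F
input #4 (b=-3, n=9, p=2): hits B3=F
input #5 (b=-1, n=4, p=2): never hits B3=F
input #6 (b=-1, n=7, p=5): never hits B3=F
Answer: 2, 3, 4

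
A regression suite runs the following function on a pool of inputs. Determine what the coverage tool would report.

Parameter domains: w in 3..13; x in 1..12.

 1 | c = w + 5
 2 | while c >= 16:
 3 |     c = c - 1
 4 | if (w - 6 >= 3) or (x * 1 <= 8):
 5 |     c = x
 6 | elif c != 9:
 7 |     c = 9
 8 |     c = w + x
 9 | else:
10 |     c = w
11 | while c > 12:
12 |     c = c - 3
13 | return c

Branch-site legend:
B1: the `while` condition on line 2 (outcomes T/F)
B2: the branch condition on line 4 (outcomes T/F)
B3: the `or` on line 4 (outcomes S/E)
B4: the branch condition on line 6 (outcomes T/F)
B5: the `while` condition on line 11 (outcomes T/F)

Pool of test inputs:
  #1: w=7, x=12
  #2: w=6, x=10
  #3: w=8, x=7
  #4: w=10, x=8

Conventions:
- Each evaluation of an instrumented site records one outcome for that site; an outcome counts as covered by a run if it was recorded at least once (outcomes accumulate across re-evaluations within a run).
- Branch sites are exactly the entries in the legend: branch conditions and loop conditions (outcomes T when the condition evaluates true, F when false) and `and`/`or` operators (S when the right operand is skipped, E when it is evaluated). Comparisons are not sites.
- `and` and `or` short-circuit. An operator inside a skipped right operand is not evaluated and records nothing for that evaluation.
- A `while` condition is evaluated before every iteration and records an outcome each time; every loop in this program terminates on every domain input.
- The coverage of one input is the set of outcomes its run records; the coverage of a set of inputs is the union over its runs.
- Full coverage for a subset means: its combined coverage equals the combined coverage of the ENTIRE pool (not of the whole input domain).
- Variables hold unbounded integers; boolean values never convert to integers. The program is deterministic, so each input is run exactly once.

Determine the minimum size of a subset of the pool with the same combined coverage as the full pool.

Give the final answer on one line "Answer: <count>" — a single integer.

input #1, w=7, x=12: outcomes B1=F, B2=F, B3=E, B4=T, B5=T, B5=F
input #2, w=6, x=10: outcomes B1=F, B2=F, B3=E, B4=T, B5=T, B5=F
input #3, w=8, x=7: outcomes B1=F, B2=T, B3=E, B5=F
input #4, w=10, x=8: outcomes B1=F, B2=T, B3=S, B5=F
together the pool reaches 8 outcomes: B1=F, B2=T, B2=F, B3=S, B3=E, B4=T, B5=T, B5=F
every size-1 subset falls short of the 8 outcomes (best: 6/8)
the canonical winner is {1, 4}: size 2, full 8-outcome coverage, earliest index list among size-2 covers

Answer: 2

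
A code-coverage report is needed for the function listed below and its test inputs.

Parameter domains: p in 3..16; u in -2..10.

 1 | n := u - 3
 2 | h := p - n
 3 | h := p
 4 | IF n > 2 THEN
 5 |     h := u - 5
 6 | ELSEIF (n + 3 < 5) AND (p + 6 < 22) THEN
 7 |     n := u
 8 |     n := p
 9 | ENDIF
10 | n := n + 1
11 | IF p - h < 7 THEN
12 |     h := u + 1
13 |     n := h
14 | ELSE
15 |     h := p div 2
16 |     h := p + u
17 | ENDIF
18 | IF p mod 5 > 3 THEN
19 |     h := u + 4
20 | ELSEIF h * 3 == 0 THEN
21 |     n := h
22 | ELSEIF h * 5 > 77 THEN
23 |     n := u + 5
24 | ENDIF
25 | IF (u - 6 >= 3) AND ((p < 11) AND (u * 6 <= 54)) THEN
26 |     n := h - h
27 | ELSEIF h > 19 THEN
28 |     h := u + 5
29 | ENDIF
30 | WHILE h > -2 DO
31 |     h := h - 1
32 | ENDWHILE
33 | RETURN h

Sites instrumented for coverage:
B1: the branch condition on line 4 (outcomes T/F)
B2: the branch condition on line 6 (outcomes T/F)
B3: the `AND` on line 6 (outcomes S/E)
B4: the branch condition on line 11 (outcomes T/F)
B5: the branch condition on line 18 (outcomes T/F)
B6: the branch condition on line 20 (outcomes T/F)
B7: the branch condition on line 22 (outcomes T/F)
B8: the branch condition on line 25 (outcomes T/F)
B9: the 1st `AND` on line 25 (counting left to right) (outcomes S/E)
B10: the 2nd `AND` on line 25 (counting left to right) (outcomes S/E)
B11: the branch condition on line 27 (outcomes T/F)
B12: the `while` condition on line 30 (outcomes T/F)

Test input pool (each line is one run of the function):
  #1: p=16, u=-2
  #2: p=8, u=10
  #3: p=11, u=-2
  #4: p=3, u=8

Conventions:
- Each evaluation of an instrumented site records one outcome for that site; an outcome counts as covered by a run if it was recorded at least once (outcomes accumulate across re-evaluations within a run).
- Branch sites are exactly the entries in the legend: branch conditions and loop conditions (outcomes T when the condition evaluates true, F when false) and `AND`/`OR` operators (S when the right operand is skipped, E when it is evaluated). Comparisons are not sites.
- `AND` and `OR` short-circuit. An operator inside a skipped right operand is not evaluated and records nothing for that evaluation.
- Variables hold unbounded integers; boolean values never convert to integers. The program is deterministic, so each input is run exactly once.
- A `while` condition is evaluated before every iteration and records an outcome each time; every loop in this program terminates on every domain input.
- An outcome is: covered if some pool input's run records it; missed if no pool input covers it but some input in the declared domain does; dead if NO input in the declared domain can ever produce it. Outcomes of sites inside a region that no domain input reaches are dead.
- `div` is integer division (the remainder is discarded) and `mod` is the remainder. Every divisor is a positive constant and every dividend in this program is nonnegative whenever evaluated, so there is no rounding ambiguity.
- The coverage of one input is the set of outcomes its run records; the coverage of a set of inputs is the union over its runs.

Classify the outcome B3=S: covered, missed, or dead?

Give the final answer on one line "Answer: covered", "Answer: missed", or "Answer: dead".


no pool input records B3=S
but domain input (p=3, u=5) does record it -> reachable, so missed
Answer: missed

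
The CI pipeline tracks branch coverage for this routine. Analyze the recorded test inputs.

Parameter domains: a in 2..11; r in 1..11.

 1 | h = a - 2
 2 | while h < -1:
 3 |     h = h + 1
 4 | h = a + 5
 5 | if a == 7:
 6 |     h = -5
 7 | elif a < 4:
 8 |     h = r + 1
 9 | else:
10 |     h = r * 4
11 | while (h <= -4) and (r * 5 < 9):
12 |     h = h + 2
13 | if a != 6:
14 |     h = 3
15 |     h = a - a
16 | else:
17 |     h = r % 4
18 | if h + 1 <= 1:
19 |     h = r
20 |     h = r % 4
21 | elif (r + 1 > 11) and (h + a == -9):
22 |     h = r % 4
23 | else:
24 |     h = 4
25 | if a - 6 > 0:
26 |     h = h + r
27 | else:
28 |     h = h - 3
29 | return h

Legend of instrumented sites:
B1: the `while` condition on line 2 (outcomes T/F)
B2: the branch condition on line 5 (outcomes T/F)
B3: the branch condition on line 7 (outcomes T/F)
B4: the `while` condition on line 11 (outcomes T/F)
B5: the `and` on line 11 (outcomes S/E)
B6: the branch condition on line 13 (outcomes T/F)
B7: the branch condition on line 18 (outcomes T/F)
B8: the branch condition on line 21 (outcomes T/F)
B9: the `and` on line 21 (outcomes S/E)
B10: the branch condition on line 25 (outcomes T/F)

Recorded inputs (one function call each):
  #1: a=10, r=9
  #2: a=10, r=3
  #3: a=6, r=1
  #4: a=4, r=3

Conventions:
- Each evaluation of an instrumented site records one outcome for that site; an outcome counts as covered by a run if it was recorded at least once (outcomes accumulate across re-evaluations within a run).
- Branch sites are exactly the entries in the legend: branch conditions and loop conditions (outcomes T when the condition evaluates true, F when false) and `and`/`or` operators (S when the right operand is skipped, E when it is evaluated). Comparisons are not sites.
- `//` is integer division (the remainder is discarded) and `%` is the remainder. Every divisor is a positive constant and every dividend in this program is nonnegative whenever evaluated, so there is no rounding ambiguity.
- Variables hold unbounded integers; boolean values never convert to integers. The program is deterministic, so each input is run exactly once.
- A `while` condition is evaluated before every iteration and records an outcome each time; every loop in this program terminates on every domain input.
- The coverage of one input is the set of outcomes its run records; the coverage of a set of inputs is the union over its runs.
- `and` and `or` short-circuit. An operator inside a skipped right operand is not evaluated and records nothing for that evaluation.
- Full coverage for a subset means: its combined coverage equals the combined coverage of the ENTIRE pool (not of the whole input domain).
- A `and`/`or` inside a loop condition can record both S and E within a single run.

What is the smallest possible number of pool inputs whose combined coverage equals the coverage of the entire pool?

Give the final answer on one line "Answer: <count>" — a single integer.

test 1 (a=10, r=9) fires B1->F, B2->F, B3->F, B5->S, B4->F, B6->T, B7->T, B10->T; hits B1=F, B2=F, B3=F, B4=F, B5=S, B6=T, B7=T, B10=T
test 2 (a=10, r=3) fires B1->F, B2->F, B3->F, B5->S, B4->F, B6->T, B7->T, B10->T; hits B1=F, B2=F, B3=F, B4=F, B5=S, B6=T, B7=T, B10=T
test 3 (a=6, r=1) fires B1->F, B2->F, B3->F, B5->S, B4->F, B6->F, B7->F, B9->S, B8->F, B10->F; hits B1=F, B2=F, B3=F, B4=F, B5=S, B6=F, B7=F, B8=F, B9=S, B10=F
test 4 (a=4, r=3) fires B1->F, B2->F, B3->F, B5->S, B4->F, B6->T, B7->T, B10->F; hits B1=F, B2=F, B3=F, B4=F, B5=S, B6=T, B7=T, B10=F
union over all inputs: B1=F, B2=F, B3=F, B4=F, B5=S, B6=T, B6=F, B7=T, B7=F, B8=F, B9=S, B10=T, B10=F (13 outcomes)
size 1 is not enough: best union over all size-1 subsets is 10/13
size 2: inputs {1, 3} cover all 13 outcomes, and no lexicographically smaller subset of this size does

Answer: 2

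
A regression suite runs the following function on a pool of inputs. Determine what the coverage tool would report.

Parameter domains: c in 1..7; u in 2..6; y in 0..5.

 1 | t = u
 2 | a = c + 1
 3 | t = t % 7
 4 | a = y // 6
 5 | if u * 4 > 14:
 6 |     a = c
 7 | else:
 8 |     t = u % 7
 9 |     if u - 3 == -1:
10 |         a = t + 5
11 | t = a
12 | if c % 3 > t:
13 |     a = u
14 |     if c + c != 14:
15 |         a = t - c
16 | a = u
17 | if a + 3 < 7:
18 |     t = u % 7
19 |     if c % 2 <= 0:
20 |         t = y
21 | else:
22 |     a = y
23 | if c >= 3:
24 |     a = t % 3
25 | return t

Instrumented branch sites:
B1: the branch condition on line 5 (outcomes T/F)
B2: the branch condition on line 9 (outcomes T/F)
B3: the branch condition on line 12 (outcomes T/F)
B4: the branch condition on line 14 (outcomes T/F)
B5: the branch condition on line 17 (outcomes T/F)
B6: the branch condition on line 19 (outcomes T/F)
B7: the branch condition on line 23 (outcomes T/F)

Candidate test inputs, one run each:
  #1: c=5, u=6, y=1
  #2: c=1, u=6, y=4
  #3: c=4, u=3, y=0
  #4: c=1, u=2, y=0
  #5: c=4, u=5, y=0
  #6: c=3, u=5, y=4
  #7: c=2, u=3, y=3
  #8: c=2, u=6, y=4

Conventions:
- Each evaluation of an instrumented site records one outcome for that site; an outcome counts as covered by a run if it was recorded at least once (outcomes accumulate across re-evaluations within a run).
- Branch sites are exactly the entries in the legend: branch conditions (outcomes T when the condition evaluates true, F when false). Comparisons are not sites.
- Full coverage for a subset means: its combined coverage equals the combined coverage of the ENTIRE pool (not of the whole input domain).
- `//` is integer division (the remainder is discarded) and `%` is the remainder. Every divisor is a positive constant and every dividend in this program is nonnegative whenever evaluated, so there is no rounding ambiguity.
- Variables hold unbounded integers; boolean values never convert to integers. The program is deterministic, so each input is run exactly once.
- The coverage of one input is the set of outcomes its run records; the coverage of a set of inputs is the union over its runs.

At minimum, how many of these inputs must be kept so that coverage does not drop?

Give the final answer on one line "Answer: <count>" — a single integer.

test 1 (c=5, u=6, y=1) hits B1=T, B3=F, B5=F, B7=T
test 2 (c=1, u=6, y=4) hits B1=T, B3=F, B5=F, B7=F
test 3 (c=4, u=3, y=0) hits B1=F, B2=F, B3=T, B4=T, B5=T, B6=T, B7=T
test 4 (c=1, u=2, y=0) hits B1=F, B2=T, B3=F, B5=T, B6=F, B7=F
test 5 (c=4, u=5, y=0) hits B1=T, B3=F, B5=F, B7=T
test 6 (c=3, u=5, y=4) hits B1=T, B3=F, B5=F, B7=T
test 7 (c=2, u=3, y=3) hits B1=F, B2=F, B3=T, B4=T, B5=T, B6=T, B7=F
test 8 (c=2, u=6, y=4) hits B1=T, B3=F, B5=F, B7=F
the full pool covers 13 outcomes: B1=T, B1=F, B2=T, B2=F, B3=T, B3=F, B4=T, B5=T, B5=F, B6=T, B6=F, B7=T, B7=F
no size-1 subset reaches all 13 outcomes (best union: 7/13)
no size-2 subset reaches all 13 outcomes (best union: 11/13)
size 3: inputs {1, 3, 4} cover all 13 outcomes, and no lexicographically smaller subset of this size does

Answer: 3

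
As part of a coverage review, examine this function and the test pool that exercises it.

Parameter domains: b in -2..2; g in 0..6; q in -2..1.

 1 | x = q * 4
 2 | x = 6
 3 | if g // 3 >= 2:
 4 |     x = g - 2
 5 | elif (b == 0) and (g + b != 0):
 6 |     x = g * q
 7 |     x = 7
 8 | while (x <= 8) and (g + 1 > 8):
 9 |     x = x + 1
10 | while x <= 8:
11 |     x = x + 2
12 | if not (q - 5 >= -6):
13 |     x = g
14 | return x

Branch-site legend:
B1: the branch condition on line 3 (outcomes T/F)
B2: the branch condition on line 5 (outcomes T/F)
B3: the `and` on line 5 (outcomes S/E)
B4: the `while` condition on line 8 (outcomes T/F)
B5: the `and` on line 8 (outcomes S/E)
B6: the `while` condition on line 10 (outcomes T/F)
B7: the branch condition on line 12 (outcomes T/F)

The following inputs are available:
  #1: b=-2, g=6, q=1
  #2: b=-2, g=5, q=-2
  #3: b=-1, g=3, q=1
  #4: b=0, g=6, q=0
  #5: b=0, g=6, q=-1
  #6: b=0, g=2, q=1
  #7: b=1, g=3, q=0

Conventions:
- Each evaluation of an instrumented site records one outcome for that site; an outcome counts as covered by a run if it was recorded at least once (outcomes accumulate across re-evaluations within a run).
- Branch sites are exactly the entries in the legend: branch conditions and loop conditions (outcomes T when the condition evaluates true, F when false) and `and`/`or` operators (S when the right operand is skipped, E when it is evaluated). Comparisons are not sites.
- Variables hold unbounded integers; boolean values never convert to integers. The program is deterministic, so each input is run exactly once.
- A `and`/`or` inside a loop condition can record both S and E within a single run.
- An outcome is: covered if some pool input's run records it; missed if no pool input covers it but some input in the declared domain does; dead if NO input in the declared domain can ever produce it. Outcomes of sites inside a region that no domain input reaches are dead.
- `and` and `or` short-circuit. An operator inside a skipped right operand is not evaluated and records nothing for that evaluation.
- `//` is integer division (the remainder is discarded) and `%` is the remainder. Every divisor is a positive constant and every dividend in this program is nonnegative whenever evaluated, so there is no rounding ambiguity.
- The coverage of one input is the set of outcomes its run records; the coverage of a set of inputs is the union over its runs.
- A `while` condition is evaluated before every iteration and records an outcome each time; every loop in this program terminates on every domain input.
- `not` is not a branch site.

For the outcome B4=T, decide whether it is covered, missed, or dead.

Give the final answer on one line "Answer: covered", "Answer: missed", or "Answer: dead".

no pool input records B4=T
checking all 140 inputs in the declared domain: B4=T is never recorded -> dead

Answer: dead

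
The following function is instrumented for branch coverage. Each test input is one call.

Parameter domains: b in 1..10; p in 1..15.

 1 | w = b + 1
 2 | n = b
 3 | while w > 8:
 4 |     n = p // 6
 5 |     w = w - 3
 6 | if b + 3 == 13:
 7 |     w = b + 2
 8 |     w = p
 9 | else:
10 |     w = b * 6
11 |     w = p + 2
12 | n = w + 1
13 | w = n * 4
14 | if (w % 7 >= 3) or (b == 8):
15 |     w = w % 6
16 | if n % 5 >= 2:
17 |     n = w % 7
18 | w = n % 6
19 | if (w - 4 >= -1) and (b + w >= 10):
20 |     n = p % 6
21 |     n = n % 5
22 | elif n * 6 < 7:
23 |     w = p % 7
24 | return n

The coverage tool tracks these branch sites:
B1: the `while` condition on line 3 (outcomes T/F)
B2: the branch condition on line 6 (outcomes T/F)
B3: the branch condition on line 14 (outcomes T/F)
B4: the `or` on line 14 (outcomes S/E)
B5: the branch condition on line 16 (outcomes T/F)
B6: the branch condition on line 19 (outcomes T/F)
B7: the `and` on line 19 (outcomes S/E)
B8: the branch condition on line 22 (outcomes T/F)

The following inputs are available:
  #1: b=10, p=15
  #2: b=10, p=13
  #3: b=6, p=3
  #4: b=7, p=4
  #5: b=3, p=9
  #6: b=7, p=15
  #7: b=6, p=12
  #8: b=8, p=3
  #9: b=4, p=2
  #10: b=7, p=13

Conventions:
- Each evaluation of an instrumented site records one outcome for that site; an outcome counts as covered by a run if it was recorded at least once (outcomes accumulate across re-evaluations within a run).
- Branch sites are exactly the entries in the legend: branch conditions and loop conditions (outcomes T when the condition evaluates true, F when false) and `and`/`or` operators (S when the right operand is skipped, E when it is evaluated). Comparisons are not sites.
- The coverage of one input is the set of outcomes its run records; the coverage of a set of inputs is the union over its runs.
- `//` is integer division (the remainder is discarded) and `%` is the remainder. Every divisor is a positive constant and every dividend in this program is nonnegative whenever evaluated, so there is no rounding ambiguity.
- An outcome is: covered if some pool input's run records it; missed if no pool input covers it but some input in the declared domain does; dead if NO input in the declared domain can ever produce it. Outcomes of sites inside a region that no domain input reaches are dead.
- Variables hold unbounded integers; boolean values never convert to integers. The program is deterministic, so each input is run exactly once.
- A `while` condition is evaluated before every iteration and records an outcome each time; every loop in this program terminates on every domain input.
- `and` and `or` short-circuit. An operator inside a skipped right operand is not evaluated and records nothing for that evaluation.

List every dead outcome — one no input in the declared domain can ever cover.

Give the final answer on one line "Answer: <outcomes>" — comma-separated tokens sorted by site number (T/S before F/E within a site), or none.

checking every outcome against all 150 domain inputs:
  reachable outcomes have witnesses, e.g. B1=T (e.g. b=8, p=1), B1=F (e.g. b=1, p=1), B2=T (e.g. b=10, p=1), B2=F (e.g. b=1, p=1)

Answer: none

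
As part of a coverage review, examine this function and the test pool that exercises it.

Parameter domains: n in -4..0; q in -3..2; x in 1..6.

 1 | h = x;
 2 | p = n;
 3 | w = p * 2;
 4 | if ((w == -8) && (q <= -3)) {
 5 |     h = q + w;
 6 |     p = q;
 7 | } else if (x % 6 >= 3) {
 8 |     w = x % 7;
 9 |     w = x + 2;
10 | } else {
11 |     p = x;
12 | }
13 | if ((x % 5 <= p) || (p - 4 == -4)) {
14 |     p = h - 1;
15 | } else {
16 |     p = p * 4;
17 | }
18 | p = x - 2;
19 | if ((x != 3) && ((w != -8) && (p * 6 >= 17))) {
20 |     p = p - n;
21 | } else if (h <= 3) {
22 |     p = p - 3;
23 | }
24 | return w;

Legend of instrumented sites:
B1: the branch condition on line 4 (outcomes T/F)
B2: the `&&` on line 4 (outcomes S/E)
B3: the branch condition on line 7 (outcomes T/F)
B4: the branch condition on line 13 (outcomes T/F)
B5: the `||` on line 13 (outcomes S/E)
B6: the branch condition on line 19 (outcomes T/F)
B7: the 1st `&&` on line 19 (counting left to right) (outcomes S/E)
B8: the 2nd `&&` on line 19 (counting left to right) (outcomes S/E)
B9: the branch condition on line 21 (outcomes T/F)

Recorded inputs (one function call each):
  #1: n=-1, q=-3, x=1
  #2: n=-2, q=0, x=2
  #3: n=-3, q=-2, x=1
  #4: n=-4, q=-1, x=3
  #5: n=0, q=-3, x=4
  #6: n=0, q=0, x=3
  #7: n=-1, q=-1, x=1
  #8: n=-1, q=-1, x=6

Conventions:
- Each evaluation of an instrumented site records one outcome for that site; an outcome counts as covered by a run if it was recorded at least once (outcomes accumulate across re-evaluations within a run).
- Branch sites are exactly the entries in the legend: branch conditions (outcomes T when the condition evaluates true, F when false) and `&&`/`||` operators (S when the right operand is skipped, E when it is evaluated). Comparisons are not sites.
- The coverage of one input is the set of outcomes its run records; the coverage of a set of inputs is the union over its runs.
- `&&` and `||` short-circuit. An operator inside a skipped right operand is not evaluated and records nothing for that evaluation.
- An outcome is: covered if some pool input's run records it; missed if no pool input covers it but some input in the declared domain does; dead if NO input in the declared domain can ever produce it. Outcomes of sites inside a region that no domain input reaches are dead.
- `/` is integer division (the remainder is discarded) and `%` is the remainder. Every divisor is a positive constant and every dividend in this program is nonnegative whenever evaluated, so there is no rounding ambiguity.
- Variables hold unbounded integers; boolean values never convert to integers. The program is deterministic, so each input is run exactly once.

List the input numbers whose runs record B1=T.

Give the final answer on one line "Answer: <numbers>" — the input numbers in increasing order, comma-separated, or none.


input #1 (n=-1, q=-3, x=1): never hits B1=T
input #2 (n=-2, q=0, x=2): never hits B1=T
input #3 (n=-3, q=-2, x=1): never hits B1=T
input #4 (n=-4, q=-1, x=3): never hits B1=T
input #5 (n=0, q=-3, x=4): never hits B1=T
input #6 (n=0, q=0, x=3): never hits B1=T
input #7 (n=-1, q=-1, x=1): never hits B1=T
input #8 (n=-1, q=-1, x=6): never hits B1=T
Answer: none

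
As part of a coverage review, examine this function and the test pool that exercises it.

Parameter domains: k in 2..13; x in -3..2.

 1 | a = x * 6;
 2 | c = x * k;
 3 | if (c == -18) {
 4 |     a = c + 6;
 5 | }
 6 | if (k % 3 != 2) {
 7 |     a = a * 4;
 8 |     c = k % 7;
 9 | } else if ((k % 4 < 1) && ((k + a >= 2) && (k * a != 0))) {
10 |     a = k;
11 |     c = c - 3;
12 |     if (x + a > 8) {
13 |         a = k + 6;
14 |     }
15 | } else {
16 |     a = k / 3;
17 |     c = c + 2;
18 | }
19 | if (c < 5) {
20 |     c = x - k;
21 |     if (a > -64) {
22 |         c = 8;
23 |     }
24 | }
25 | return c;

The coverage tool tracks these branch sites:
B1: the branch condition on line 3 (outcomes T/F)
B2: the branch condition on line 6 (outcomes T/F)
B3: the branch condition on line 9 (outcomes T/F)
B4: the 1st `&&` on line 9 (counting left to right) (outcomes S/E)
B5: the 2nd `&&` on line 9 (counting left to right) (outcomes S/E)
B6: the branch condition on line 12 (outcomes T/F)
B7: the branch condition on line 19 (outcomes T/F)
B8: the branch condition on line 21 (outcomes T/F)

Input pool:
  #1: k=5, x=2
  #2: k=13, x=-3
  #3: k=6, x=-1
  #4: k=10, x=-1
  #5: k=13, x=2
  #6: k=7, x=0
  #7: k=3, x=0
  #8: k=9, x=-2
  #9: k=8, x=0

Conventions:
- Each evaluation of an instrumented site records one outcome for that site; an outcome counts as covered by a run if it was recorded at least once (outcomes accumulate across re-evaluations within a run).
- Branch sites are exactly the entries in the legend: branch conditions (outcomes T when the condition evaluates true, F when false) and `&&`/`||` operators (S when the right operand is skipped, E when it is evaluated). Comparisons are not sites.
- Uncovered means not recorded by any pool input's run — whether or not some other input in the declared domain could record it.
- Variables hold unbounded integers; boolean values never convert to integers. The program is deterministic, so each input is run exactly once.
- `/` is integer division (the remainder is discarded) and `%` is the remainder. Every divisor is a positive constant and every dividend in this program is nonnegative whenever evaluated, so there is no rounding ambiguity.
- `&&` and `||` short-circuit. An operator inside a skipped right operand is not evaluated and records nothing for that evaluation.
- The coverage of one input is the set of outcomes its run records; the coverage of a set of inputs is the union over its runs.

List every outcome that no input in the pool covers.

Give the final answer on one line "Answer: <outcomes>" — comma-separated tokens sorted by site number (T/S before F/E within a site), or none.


test 1 (k=5, x=2) fires B1->F, B2->F, B4->S, B3->F, B7->F; hits B1=F, B2=F, B3=F, B4=S, B7=F
test 2 (k=13, x=-3) fires B1->F, B2->T, B7->F; hits B1=F, B2=T, B7=F
test 3 (k=6, x=-1) fires B1->F, B2->T, B7->F; hits B1=F, B2=T, B7=F
test 4 (k=10, x=-1) fires B1->F, B2->T, B7->T, B8->T; hits B1=F, B2=T, B7=T, B8=T
test 5 (k=13, x=2) fires B1->F, B2->T, B7->F; hits B1=F, B2=T, B7=F
test 6 (k=7, x=0) fires B1->F, B2->T, B7->T, B8->T; hits B1=F, B2=T, B7=T, B8=T
test 7 (k=3, x=0) fires B1->F, B2->T, B7->T, B8->T; hits B1=F, B2=T, B7=T, B8=T
test 8 (k=9, x=-2) fires B1->T, B2->T, B7->T, B8->T; hits B1=T, B2=T, B7=T, B8=T
test 9 (k=8, x=0) fires B1->F, B2->F, B4->E, B5->E, B3->F, B7->T, B8->T; hits B1=F, B2=F, B3=F, B4=E, B5=E, B7=T, B8=T
union over the pool: B1=T, B1=F, B2=T, B2=F, B3=F, B4=S, B4=E, B5=E, B7=T, B7=F, B8=T
uncovered (5 of 16): B3=T, B5=S, B6=T, B6=F, B8=F
Answer: B3=T, B5=S, B6=T, B6=F, B8=F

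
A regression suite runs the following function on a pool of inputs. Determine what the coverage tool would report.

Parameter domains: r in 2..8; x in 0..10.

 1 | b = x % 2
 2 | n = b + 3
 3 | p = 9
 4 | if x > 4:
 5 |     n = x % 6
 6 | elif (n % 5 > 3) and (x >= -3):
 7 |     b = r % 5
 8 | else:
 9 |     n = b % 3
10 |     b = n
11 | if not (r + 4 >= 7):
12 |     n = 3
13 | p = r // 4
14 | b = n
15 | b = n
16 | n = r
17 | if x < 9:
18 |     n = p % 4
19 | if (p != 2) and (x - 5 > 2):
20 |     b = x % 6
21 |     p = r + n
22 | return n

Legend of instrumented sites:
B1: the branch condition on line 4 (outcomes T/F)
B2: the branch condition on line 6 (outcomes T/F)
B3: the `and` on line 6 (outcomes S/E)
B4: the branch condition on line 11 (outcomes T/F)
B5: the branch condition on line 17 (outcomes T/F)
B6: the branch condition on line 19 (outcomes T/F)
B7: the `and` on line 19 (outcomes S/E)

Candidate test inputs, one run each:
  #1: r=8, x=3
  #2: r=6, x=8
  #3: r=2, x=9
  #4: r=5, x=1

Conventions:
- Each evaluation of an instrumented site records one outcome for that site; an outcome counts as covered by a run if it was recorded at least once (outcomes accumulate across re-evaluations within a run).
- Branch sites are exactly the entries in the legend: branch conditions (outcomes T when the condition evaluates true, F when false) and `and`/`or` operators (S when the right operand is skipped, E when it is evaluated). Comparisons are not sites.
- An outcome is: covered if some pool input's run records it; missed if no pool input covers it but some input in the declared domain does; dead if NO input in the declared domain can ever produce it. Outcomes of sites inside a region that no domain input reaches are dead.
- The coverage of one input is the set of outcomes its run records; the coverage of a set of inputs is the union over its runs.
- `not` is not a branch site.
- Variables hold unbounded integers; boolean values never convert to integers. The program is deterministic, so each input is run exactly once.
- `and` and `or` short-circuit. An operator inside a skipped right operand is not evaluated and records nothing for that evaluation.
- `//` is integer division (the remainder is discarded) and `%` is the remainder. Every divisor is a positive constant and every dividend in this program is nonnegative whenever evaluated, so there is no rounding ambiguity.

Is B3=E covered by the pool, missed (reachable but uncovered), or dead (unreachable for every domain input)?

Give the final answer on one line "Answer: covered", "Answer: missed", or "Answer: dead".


B3=E is recorded by pool input(s) 1, 4 -> covered
Answer: covered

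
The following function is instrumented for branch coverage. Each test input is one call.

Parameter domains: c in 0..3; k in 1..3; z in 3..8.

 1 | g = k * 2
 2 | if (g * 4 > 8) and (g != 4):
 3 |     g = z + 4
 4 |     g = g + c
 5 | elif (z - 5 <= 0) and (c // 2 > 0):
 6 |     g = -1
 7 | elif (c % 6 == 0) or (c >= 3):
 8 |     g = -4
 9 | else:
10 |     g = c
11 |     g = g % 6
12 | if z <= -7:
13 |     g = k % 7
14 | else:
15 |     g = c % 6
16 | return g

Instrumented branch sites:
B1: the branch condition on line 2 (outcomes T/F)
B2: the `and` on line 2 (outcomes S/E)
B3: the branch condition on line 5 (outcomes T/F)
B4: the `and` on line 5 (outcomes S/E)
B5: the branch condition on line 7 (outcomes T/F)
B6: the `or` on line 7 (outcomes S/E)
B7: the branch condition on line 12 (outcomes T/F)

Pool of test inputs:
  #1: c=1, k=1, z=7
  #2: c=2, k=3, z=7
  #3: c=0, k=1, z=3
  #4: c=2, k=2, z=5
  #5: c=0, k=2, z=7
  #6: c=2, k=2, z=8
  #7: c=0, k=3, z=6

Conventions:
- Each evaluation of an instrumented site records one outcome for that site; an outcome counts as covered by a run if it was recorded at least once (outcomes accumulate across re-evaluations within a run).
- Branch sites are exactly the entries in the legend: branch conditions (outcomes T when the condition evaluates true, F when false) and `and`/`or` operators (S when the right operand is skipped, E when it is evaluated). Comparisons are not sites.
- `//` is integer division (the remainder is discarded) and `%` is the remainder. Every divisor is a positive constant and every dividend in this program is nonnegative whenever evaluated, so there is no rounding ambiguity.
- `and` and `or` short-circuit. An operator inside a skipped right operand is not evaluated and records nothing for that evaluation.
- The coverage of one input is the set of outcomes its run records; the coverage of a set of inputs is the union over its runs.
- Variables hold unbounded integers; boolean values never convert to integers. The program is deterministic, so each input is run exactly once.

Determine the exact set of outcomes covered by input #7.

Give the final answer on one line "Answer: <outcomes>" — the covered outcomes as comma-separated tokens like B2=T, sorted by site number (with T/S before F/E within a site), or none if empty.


Event log for input #7 (c=0, k=3, z=6):
  B2->E, B1->T, B7->F
as a set, this run covers: B1=T, B2=E, B7=F
Answer: B1=T, B2=E, B7=F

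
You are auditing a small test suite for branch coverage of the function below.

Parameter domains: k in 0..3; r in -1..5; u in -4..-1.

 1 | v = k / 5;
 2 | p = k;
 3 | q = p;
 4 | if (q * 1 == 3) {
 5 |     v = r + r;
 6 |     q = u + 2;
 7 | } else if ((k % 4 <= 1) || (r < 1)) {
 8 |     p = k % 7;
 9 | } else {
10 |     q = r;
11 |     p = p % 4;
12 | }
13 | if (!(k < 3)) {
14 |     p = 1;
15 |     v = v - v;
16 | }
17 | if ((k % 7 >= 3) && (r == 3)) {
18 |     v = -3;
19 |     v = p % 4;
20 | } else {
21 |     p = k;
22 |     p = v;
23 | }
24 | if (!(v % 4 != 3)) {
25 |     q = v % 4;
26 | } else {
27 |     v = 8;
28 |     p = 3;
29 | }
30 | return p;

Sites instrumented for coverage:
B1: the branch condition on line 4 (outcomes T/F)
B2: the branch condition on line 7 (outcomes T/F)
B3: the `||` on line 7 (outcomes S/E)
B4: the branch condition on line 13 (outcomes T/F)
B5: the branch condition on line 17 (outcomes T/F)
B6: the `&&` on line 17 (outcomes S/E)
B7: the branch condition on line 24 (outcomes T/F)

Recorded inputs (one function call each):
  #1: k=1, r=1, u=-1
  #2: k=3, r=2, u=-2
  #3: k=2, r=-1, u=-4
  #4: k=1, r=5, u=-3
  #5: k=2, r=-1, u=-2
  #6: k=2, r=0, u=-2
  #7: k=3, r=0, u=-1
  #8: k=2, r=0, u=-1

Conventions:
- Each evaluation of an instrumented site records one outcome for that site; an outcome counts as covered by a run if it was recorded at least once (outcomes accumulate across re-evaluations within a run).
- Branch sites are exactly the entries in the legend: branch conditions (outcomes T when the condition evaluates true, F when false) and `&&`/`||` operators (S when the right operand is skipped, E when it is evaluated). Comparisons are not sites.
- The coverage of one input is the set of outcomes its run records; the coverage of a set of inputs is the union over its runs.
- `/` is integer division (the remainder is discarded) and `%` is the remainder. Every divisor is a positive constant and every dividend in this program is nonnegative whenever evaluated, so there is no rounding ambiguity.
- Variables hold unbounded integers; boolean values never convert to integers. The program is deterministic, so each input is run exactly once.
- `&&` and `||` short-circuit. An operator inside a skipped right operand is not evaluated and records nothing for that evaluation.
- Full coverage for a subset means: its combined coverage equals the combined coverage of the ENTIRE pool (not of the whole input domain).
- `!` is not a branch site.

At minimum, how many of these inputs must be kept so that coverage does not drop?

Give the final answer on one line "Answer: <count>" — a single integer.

input #1, k=1, r=1, u=-1: events B1->F, B3->S, B2->T, B4->F, B6->S, B5->F, B7->F; outcomes B1=F, B2=T, B3=S, B4=F, B5=F, B6=S, B7=F
input #2, k=3, r=2, u=-2: events B1->T, B4->T, B6->E, B5->F, B7->F; outcomes B1=T, B4=T, B5=F, B6=E, B7=F
input #3, k=2, r=-1, u=-4: events B1->F, B3->E, B2->T, B4->F, B6->S, B5->F, B7->F; outcomes B1=F, B2=T, B3=E, B4=F, B5=F, B6=S, B7=F
input #4, k=1, r=5, u=-3: events B1->F, B3->S, B2->T, B4->F, B6->S, B5->F, B7->F; outcomes B1=F, B2=T, B3=S, B4=F, B5=F, B6=S, B7=F
input #5, k=2, r=-1, u=-2: events B1->F, B3->E, B2->T, B4->F, B6->S, B5->F, B7->F; outcomes B1=F, B2=T, B3=E, B4=F, B5=F, B6=S, B7=F
input #6, k=2, r=0, u=-2: events B1->F, B3->E, B2->T, B4->F, B6->S, B5->F, B7->F; outcomes B1=F, B2=T, B3=E, B4=F, B5=F, B6=S, B7=F
input #7, k=3, r=0, u=-1: events B1->T, B4->T, B6->E, B5->F, B7->F; outcomes B1=T, B4=T, B5=F, B6=E, B7=F
input #8, k=2, r=0, u=-1: events B1->F, B3->E, B2->T, B4->F, B6->S, B5->F, B7->F; outcomes B1=F, B2=T, B3=E, B4=F, B5=F, B6=S, B7=F
union over all inputs: B1=T, B1=F, B2=T, B3=S, B3=E, B4=T, B4=F, B5=F, B6=S, B6=E, B7=F (11 outcomes)
no size-1 subset reaches all 11 outcomes (best union: 7/11)
no size-2 subset reaches all 11 outcomes (best union: 10/11)
inputs {1, 2, 3} (size 3) cover everything; no size-3 subset with a lexicographically smaller index list covers all 11

Answer: 3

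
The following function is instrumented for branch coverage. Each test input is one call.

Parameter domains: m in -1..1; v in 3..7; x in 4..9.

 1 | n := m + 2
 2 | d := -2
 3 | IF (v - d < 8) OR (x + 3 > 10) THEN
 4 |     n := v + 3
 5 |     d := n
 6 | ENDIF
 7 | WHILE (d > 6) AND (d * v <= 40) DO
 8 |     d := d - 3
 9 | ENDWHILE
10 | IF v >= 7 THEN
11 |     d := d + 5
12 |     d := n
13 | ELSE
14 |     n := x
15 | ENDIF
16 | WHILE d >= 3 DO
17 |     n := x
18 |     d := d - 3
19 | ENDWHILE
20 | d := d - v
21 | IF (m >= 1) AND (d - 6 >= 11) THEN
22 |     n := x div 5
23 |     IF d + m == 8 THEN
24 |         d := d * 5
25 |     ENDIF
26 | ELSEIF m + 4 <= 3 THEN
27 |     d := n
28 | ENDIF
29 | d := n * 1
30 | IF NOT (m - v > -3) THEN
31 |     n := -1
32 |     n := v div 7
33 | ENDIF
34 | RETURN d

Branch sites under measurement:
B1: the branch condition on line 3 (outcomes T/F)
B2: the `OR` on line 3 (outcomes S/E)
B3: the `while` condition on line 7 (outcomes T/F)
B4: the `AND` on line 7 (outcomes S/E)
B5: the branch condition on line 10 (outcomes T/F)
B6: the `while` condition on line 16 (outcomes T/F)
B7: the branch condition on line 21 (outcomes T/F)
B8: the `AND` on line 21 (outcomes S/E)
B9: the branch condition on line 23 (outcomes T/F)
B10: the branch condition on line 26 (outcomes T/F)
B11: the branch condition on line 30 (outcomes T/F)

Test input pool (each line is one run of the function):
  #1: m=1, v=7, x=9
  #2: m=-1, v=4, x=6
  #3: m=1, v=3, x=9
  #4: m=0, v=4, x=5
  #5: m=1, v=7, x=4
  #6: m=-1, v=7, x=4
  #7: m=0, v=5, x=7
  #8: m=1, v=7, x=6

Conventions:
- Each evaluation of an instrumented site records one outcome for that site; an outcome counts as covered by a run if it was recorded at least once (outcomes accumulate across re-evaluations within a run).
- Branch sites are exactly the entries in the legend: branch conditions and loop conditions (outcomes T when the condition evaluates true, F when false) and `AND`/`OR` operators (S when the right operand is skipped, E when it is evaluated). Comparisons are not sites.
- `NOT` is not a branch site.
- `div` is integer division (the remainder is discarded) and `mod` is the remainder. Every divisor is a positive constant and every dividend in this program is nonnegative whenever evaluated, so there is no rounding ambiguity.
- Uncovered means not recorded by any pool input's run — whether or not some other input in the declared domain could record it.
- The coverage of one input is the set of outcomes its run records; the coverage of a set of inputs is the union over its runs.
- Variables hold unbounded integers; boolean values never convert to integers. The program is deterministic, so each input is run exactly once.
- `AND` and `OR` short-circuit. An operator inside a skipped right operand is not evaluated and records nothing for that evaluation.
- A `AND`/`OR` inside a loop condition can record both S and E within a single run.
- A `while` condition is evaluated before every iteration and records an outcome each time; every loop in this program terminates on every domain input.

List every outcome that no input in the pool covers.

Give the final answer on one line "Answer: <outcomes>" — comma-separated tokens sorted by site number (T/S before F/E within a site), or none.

test 1 (m=1, v=7, x=9) hits B1=T, B2=E, B3=F, B4=E, B5=T, B6=T, B6=F, B7=F, B8=E, B10=F, B11=T
test 2 (m=-1, v=4, x=6) hits B1=T, B2=S, B3=T, B3=F, B4=S, B4=E, B5=F, B6=T, B6=F, B7=F, B8=S, B10=T, B11=T
test 3 (m=1, v=3, x=9) hits B1=T, B2=S, B3=F, B4=S, B5=F, B6=T, B6=F, B7=F, B8=E, B10=F, B11=F
test 4 (m=0, v=4, x=5) hits B1=T, B2=S, B3=T, B3=F, B4=S, B4=E, B5=F, B6=T, B6=F, B7=F, B8=S, B10=F, B11=T
test 5 (m=1, v=7, x=4) hits B1=F, B2=E, B3=F, B4=S, B5=T, B6=T, B6=F, B7=F, B8=E, B10=F, B11=T
test 6 (m=-1, v=7, x=4) hits B1=F, B2=E, B3=F, B4=S, B5=T, B6=F, B7=F, B8=S, B10=T, B11=T
test 7 (m=0, v=5, x=7) hits B1=T, B2=S, B3=T, B3=F, B4=S, B4=E, B5=F, B6=T, B6=F, B7=F, B8=S, B10=F, B11=T
test 8 (m=1, v=7, x=6) hits B1=F, B2=E, B3=F, B4=S, B5=T, B6=T, B6=F, B7=F, B8=E, B10=F, B11=T
union over the pool: B1=T, B1=F, B2=S, B2=E, B3=T, B3=F, B4=S, B4=E, B5=T, B5=F, B6=T, B6=F, B7=F, B8=S, B8=E, B10=T, B10=F, B11=T, B11=F
uncovered (3 of 22): B7=T, B9=T, B9=F

Answer: B7=T, B9=T, B9=F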